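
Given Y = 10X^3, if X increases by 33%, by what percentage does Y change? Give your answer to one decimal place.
135.3%

For Y = 10X^3:
If X → X(1 + 0.33)
Then Y → Y · (1 + 0.33)^3
     ≈ Y · 2.3526

Percentage change = ((1 + 0.33)^3 − 1) × 100% ≈ 135.3%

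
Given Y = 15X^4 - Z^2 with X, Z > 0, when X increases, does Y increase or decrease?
Y increases

Taking the partial derivative:
∂Y/∂X = 60X^3

∂Y/∂X = 60X^3 > 0 (assuming positive values)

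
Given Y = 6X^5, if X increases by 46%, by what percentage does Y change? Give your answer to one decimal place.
563.4%

For Y = 6X^5:
If X → X(1 + 0.46)
Then Y → Y · (1 + 0.46)^5
     ≈ Y · 6.6338

Percentage change = ((1 + 0.46)^5 − 1) × 100% ≈ 563.4%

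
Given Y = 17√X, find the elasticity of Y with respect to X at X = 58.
Elasticity = 1/2

Elasticity = (dY/dX) · (X/Y)

dY/dX = 17/(2·√X)
At X = 58: dY/dX = 17·√58/116, Y = 17·√58

Elasticity = (17·√58/116) · (58 / (17·√58)) = 1/2

Interpretation: for a small percentage change in X, the percentage change in Y is approximately 0.50 times as large.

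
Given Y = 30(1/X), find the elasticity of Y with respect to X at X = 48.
Elasticity = -1

Elasticity = (dY/dX) · (X/Y)

dY/dX = -30/X²
At X = 48: dY/dX = -5/384, Y = 5/8

Elasticity = (-5/384) · (48 / (5/8)) = -1

Interpretation: for a small percentage change in X, the percentage change in Y is approximately -1.00 times as large.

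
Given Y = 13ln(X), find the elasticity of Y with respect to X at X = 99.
Elasticity = 1/ln(99) ≈ 0.2176

Elasticity = (dY/dX) · (X/Y)

dY/dX = 13/X
At X = 99: dY/dX = 13/99, Y = 13·ln(99)

Elasticity = (13/99) · (99 / (13·ln(99))) = 1/ln(99) ≈ 0.2176

Interpretation: for a small percentage change in X, the percentage change in Y is approximately 0.22 times as large.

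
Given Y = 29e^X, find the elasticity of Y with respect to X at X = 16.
Elasticity = 16

Elasticity = (dY/dX) · (X/Y)

dY/dX = 29·e^X
At X = 16: dY/dX = 29·e^16, Y = 29·e^16

Elasticity = (29·e^16) · (16 / (29·e^16)) = 16

Interpretation: for a small percentage change in X, the percentage change in Y is approximately 16.00 times as large.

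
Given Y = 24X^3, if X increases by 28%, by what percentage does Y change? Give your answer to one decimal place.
109.7%

For Y = 24X^3:
If X → X(1 + 0.28)
Then Y → Y · (1 + 0.28)^3
     ≈ Y · 2.0972

Percentage change = ((1 + 0.28)^3 − 1) × 100% ≈ 109.7%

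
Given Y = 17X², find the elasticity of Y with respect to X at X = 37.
Elasticity = 2

Elasticity = (dY/dX) · (X/Y)

dY/dX = 34·X
At X = 37: dY/dX = 1258, Y = 23273

Elasticity = 1258 · (37 / 23273) = 2

Interpretation: for a small percentage change in X, the percentage change in Y is approximately 2.00 times as large.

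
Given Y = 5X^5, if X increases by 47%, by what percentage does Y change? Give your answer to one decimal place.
586.4%

For Y = 5X^5:
If X → X(1 + 0.47)
Then Y → Y · (1 + 0.47)^5
     ≈ Y · 6.8641

Percentage change = ((1 + 0.47)^5 − 1) × 100% ≈ 586.4%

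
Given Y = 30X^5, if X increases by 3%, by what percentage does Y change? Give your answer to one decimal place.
15.9%

For Y = 30X^5:
If X → X(1 + 0.03)
Then Y → Y · (1 + 0.03)^5
     ≈ Y · 1.1593

Percentage change = ((1 + 0.03)^5 − 1) × 100% ≈ 15.9%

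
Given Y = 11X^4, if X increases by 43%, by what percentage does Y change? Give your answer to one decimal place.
318.2%

For Y = 11X^4:
If X → X(1 + 0.43)
Then Y → Y · (1 + 0.43)^4
     ≈ Y · 4.1816

Percentage change = ((1 + 0.43)^4 − 1) × 100% ≈ 318.2%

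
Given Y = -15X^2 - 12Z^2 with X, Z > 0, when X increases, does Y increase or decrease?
Y decreases

Taking the partial derivative:
∂Y/∂X = -30X

∂Y/∂X = -30X < 0 (assuming positive values)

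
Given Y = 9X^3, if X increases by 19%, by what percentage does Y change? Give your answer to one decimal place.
68.5%

For Y = 9X^3:
If X → X(1 + 0.19)
Then Y → Y · (1 + 0.19)^3
     ≈ Y · 1.6852

Percentage change = ((1 + 0.19)^3 − 1) × 100% ≈ 68.5%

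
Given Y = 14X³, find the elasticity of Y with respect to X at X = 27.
Elasticity = 3

Elasticity = (dY/dX) · (X/Y)

dY/dX = 42·X²
At X = 27: dY/dX = 30618, Y = 275562

Elasticity = 30618 · (27 / 275562) = 3

Interpretation: for a small percentage change in X, the percentage change in Y is approximately 3.00 times as large.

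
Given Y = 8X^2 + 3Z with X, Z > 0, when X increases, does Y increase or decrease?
Y increases

Taking the partial derivative:
∂Y/∂X = 16X

∂Y/∂X = 16X > 0 (assuming positive values)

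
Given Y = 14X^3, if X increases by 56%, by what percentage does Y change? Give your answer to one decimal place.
279.6%

For Y = 14X^3:
If X → X(1 + 0.56)
Then Y → Y · (1 + 0.56)^3
     ≈ Y · 3.7964

Percentage change = ((1 + 0.56)^3 − 1) × 100% ≈ 279.6%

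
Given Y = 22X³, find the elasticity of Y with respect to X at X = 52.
Elasticity = 3

Elasticity = (dY/dX) · (X/Y)

dY/dX = 66·X²
At X = 52: dY/dX = 178464, Y = 3093376

Elasticity = 178464 · (52 / 3093376) = 3

Interpretation: for a small percentage change in X, the percentage change in Y is approximately 3.00 times as large.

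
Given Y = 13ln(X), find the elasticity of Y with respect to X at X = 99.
Elasticity = 1/ln(99) ≈ 0.2176

Elasticity = (dY/dX) · (X/Y)

dY/dX = 13/X
At X = 99: dY/dX = 13/99, Y = 13·ln(99)

Elasticity = (13/99) · (99 / (13·ln(99))) = 1/ln(99) ≈ 0.2176

Interpretation: for a small percentage change in X, the percentage change in Y is approximately 0.22 times as large.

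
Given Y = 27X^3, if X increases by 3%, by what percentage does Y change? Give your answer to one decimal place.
9.3%

For Y = 27X^3:
If X → X(1 + 0.03)
Then Y → Y · (1 + 0.03)^3
     ≈ Y · 1.0927

Percentage change = ((1 + 0.03)^3 − 1) × 100% ≈ 9.3%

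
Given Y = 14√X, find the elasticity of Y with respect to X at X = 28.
Elasticity = 1/2

Elasticity = (dY/dX) · (X/Y)

dY/dX = 7/√X
At X = 28: dY/dX = √7/2, Y = 28·√7

Elasticity = (√7/2) · (28 / (28·√7)) = 1/2

Interpretation: for a small percentage change in X, the percentage change in Y is approximately 0.50 times as large.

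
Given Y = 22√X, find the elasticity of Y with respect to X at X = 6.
Elasticity = 1/2

Elasticity = (dY/dX) · (X/Y)

dY/dX = 11/√X
At X = 6: dY/dX = 11·√6/6, Y = 22·√6

Elasticity = (11·√6/6) · (6 / (22·√6)) = 1/2

Interpretation: for a small percentage change in X, the percentage change in Y is approximately 0.50 times as large.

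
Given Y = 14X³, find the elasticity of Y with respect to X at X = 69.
Elasticity = 3

Elasticity = (dY/dX) · (X/Y)

dY/dX = 42·X²
At X = 69: dY/dX = 199962, Y = 4599126

Elasticity = 199962 · (69 / 4599126) = 3

Interpretation: for a small percentage change in X, the percentage change in Y is approximately 3.00 times as large.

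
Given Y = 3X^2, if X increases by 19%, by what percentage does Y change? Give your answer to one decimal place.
41.6%

For Y = 3X^2:
If X → X(1 + 0.19)
Then Y → Y · (1 + 0.19)^2
     = Y · 1.4161

Percentage change = ((1 + 0.19)^2 − 1) × 100% ≈ 41.6%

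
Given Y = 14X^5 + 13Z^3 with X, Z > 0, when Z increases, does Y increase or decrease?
Y increases

Taking the partial derivative:
∂Y/∂Z = 39Z^2

∂Y/∂Z = 39Z^2 > 0 (assuming positive values)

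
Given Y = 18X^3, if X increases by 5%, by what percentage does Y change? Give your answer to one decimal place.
15.8%

For Y = 18X^3:
If X → X(1 + 0.05)
Then Y → Y · (1 + 0.05)^3
     ≈ Y · 1.1576

Percentage change = ((1 + 0.05)^3 − 1) × 100% ≈ 15.8%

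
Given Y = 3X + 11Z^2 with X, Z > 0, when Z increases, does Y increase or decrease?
Y increases

Taking the partial derivative:
∂Y/∂Z = 22Z

∂Y/∂Z = 22Z > 0 (assuming positive values)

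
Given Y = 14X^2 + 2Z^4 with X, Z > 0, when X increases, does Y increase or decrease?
Y increases

Taking the partial derivative:
∂Y/∂X = 28X

∂Y/∂X = 28X > 0 (assuming positive values)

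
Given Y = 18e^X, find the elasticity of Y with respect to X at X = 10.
Elasticity = 10

Elasticity = (dY/dX) · (X/Y)

dY/dX = 18·e^X
At X = 10: dY/dX = 18·e^10, Y = 18·e^10

Elasticity = (18·e^10) · (10 / (18·e^10)) = 10

Interpretation: for a small percentage change in X, the percentage change in Y is approximately 10.00 times as large.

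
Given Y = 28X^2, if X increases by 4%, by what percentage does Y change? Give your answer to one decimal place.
8.2%

For Y = 28X^2:
If X → X(1 + 0.04)
Then Y → Y · (1 + 0.04)^2
     = Y · 1.0816

Percentage change = ((1 + 0.04)^2 − 1) × 100% ≈ 8.2%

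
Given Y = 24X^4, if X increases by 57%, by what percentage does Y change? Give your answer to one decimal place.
507.6%

For Y = 24X^4:
If X → X(1 + 0.57)
Then Y → Y · (1 + 0.57)^4
     ≈ Y · 6.0757

Percentage change = ((1 + 0.57)^4 − 1) × 100% ≈ 507.6%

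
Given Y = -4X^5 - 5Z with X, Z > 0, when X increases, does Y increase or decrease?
Y decreases

Taking the partial derivative:
∂Y/∂X = -20X^4

∂Y/∂X = -20X^4 < 0 (assuming positive values)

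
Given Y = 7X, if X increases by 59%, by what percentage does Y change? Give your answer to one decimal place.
59.0%

For Y = 7X:
If X → X(1 + 0.59)
Then Y → Y · (1 + 0.59)^1
     = Y · 1.5900

Percentage change = ((1 + 0.59)^1 − 1) × 100% = 59.0%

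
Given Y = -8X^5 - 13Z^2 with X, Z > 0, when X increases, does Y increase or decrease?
Y decreases

Taking the partial derivative:
∂Y/∂X = -40X^4

∂Y/∂X = -40X^4 < 0 (assuming positive values)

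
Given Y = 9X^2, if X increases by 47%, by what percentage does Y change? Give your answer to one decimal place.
116.1%

For Y = 9X^2:
If X → X(1 + 0.47)
Then Y → Y · (1 + 0.47)^2
     = Y · 2.1609

Percentage change = ((1 + 0.47)^2 − 1) × 100% ≈ 116.1%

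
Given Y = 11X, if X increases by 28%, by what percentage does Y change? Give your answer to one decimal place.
28.0%

For Y = 11X:
If X → X(1 + 0.28)
Then Y → Y · (1 + 0.28)^1
     = Y · 1.2800

Percentage change = ((1 + 0.28)^1 − 1) × 100% = 28.0%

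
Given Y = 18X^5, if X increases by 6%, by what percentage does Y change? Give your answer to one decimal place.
33.8%

For Y = 18X^5:
If X → X(1 + 0.06)
Then Y → Y · (1 + 0.06)^5
     ≈ Y · 1.3382

Percentage change = ((1 + 0.06)^5 − 1) × 100% ≈ 33.8%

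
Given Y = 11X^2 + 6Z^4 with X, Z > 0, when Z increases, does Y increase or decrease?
Y increases

Taking the partial derivative:
∂Y/∂Z = 24Z^3

∂Y/∂Z = 24Z^3 > 0 (assuming positive values)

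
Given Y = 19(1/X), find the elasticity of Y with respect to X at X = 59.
Elasticity = -1

Elasticity = (dY/dX) · (X/Y)

dY/dX = -19/X²
At X = 59: dY/dX = -19/3481, Y = 19/59

Elasticity = (-19/3481) · (59 / (19/59)) = -1

Interpretation: for a small percentage change in X, the percentage change in Y is approximately -1.00 times as large.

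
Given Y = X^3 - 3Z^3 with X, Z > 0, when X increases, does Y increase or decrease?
Y increases

Taking the partial derivative:
∂Y/∂X = 3X^2

∂Y/∂X = 3X^2 > 0 (assuming positive values)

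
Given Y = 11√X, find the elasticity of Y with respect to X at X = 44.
Elasticity = 1/2

Elasticity = (dY/dX) · (X/Y)

dY/dX = 11/(2·√X)
At X = 44: dY/dX = √11/4, Y = 22·√11

Elasticity = (√11/4) · (44 / (22·√11)) = 1/2

Interpretation: for a small percentage change in X, the percentage change in Y is approximately 0.50 times as large.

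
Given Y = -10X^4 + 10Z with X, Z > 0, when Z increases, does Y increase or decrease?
Y increases

Taking the partial derivative:
∂Y/∂Z = 10

∂Y/∂Z = 10 > 0 (assuming positive values)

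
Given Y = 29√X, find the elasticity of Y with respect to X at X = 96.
Elasticity = 1/2

Elasticity = (dY/dX) · (X/Y)

dY/dX = 29/(2·√X)
At X = 96: dY/dX = 29·√6/48, Y = 116·√6

Elasticity = (29·√6/48) · (96 / (116·√6)) = 1/2

Interpretation: for a small percentage change in X, the percentage change in Y is approximately 0.50 times as large.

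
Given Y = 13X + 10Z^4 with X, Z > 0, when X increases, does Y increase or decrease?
Y increases

Taking the partial derivative:
∂Y/∂X = 13

∂Y/∂X = 13 > 0 (assuming positive values)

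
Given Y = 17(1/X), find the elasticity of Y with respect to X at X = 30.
Elasticity = -1

Elasticity = (dY/dX) · (X/Y)

dY/dX = -17/X²
At X = 30: dY/dX = -17/900, Y = 17/30

Elasticity = (-17/900) · (30 / (17/30)) = -1

Interpretation: for a small percentage change in X, the percentage change in Y is approximately -1.00 times as large.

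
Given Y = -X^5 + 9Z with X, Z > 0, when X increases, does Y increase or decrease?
Y decreases

Taking the partial derivative:
∂Y/∂X = -5X^4

∂Y/∂X = -5X^4 < 0 (assuming positive values)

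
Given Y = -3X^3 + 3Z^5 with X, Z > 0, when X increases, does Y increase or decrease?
Y decreases

Taking the partial derivative:
∂Y/∂X = -9X^2

∂Y/∂X = -9X^2 < 0 (assuming positive values)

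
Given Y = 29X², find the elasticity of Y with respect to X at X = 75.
Elasticity = 2

Elasticity = (dY/dX) · (X/Y)

dY/dX = 58·X
At X = 75: dY/dX = 4350, Y = 163125

Elasticity = 4350 · (75 / 163125) = 2

Interpretation: for a small percentage change in X, the percentage change in Y is approximately 2.00 times as large.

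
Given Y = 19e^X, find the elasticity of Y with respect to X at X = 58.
Elasticity = 58

Elasticity = (dY/dX) · (X/Y)

dY/dX = 19·e^X
At X = 58: dY/dX = 19·e^58, Y = 19·e^58

Elasticity = (19·e^58) · (58 / (19·e^58)) = 58

Interpretation: for a small percentage change in X, the percentage change in Y is approximately 58.00 times as large.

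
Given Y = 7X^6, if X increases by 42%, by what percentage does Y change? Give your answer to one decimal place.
719.8%

For Y = 7X^6:
If X → X(1 + 0.42)
Then Y → Y · (1 + 0.42)^6
     ≈ Y · 8.1984

Percentage change = ((1 + 0.42)^6 − 1) × 100% ≈ 719.8%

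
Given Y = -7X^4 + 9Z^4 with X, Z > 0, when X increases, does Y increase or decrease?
Y decreases

Taking the partial derivative:
∂Y/∂X = -28X^3

∂Y/∂X = -28X^3 < 0 (assuming positive values)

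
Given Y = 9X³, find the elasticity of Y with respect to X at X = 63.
Elasticity = 3

Elasticity = (dY/dX) · (X/Y)

dY/dX = 27·X²
At X = 63: dY/dX = 107163, Y = 2250423

Elasticity = 107163 · (63 / 2250423) = 3

Interpretation: for a small percentage change in X, the percentage change in Y is approximately 3.00 times as large.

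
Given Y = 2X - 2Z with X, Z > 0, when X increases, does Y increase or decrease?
Y increases

Taking the partial derivative:
∂Y/∂X = 2

∂Y/∂X = 2 > 0 (assuming positive values)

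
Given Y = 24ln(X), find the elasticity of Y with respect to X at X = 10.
Elasticity = 1/ln(10) ≈ 0.4343

Elasticity = (dY/dX) · (X/Y)

dY/dX = 24/X
At X = 10: dY/dX = 12/5, Y = 24·ln(10)

Elasticity = (12/5) · (10 / (24·ln(10))) = 1/ln(10) ≈ 0.4343

Interpretation: for a small percentage change in X, the percentage change in Y is approximately 0.43 times as large.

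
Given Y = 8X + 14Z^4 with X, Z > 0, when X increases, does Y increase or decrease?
Y increases

Taking the partial derivative:
∂Y/∂X = 8

∂Y/∂X = 8 > 0 (assuming positive values)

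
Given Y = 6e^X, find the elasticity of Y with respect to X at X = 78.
Elasticity = 78

Elasticity = (dY/dX) · (X/Y)

dY/dX = 6·e^X
At X = 78: dY/dX = 6·e^78, Y = 6·e^78

Elasticity = (6·e^78) · (78 / (6·e^78)) = 78

Interpretation: for a small percentage change in X, the percentage change in Y is approximately 78.00 times as large.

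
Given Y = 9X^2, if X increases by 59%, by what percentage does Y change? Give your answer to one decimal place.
152.8%

For Y = 9X^2:
If X → X(1 + 0.59)
Then Y → Y · (1 + 0.59)^2
     = Y · 2.5281

Percentage change = ((1 + 0.59)^2 − 1) × 100% ≈ 152.8%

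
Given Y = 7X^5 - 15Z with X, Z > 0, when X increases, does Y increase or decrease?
Y increases

Taking the partial derivative:
∂Y/∂X = 35X^4

∂Y/∂X = 35X^4 > 0 (assuming positive values)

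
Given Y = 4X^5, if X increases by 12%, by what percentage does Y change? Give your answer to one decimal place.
76.2%

For Y = 4X^5:
If X → X(1 + 0.12)
Then Y → Y · (1 + 0.12)^5
     ≈ Y · 1.7623

Percentage change = ((1 + 0.12)^5 − 1) × 100% ≈ 76.2%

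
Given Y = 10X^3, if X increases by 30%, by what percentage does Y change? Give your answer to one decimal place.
119.7%

For Y = 10X^3:
If X → X(1 + 0.3)
Then Y → Y · (1 + 0.3)^3
     = Y · 2.1970

Percentage change = ((1 + 0.3)^3 − 1) × 100% = 119.7%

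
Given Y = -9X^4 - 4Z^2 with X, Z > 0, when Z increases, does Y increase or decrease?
Y decreases

Taking the partial derivative:
∂Y/∂Z = -8Z

∂Y/∂Z = -8Z < 0 (assuming positive values)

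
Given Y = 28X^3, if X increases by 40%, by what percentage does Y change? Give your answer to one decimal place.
174.4%

For Y = 28X^3:
If X → X(1 + 0.4)
Then Y → Y · (1 + 0.4)^3
     = Y · 2.7440

Percentage change = ((1 + 0.4)^3 − 1) × 100% = 174.4%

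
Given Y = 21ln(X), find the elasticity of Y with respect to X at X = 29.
Elasticity = 1/ln(29) ≈ 0.2970

Elasticity = (dY/dX) · (X/Y)

dY/dX = 21/X
At X = 29: dY/dX = 21/29, Y = 21·ln(29)

Elasticity = (21/29) · (29 / (21·ln(29))) = 1/ln(29) ≈ 0.2970

Interpretation: for a small percentage change in X, the percentage change in Y is approximately 0.30 times as large.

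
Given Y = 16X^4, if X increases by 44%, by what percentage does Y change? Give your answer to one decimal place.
330.0%

For Y = 16X^4:
If X → X(1 + 0.44)
Then Y → Y · (1 + 0.44)^4
     ≈ Y · 4.2998

Percentage change = ((1 + 0.44)^4 − 1) × 100% ≈ 330.0%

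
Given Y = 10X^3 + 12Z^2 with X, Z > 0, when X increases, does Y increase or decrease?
Y increases

Taking the partial derivative:
∂Y/∂X = 30X^2

∂Y/∂X = 30X^2 > 0 (assuming positive values)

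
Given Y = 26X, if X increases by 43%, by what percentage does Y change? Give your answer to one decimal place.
43.0%

For Y = 26X:
If X → X(1 + 0.43)
Then Y → Y · (1 + 0.43)^1
     = Y · 1.4300

Percentage change = ((1 + 0.43)^1 − 1) × 100% = 43.0%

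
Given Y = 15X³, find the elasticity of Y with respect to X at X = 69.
Elasticity = 3

Elasticity = (dY/dX) · (X/Y)

dY/dX = 45·X²
At X = 69: dY/dX = 214245, Y = 4927635

Elasticity = 214245 · (69 / 4927635) = 3

Interpretation: for a small percentage change in X, the percentage change in Y is approximately 3.00 times as large.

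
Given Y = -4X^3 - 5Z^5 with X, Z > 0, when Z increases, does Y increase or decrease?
Y decreases

Taking the partial derivative:
∂Y/∂Z = -25Z^4

∂Y/∂Z = -25Z^4 < 0 (assuming positive values)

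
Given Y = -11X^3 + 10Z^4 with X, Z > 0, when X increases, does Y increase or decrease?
Y decreases

Taking the partial derivative:
∂Y/∂X = -33X^2

∂Y/∂X = -33X^2 < 0 (assuming positive values)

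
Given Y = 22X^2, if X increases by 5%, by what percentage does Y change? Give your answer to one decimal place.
10.3%

For Y = 22X^2:
If X → X(1 + 0.05)
Then Y → Y · (1 + 0.05)^2
     = Y · 1.1025

Percentage change = ((1 + 0.05)^2 − 1) × 100% ≈ 10.3%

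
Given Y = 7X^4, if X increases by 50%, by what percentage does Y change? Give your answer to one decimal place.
406.3%

For Y = 7X^4:
If X → X(1 + 0.5)
Then Y → Y · (1 + 0.5)^4
     = Y · 5.0625

Percentage change = ((1 + 0.5)^4 − 1) × 100% ≈ 406.3%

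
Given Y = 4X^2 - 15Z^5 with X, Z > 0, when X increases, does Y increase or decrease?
Y increases

Taking the partial derivative:
∂Y/∂X = 8X

∂Y/∂X = 8X > 0 (assuming positive values)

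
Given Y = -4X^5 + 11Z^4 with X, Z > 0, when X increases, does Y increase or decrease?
Y decreases

Taking the partial derivative:
∂Y/∂X = -20X^4

∂Y/∂X = -20X^4 < 0 (assuming positive values)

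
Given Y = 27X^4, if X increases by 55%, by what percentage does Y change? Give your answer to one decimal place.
477.2%

For Y = 27X^4:
If X → X(1 + 0.55)
Then Y → Y · (1 + 0.55)^4
     ≈ Y · 5.7720

Percentage change = ((1 + 0.55)^4 − 1) × 100% ≈ 477.2%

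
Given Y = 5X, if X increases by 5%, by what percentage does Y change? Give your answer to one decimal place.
5.0%

For Y = 5X:
If X → X(1 + 0.05)
Then Y → Y · (1 + 0.05)^1
     = Y · 1.0500

Percentage change = ((1 + 0.05)^1 − 1) × 100% = 5.0%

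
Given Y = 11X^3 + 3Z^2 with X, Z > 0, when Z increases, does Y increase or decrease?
Y increases

Taking the partial derivative:
∂Y/∂Z = 6Z

∂Y/∂Z = 6Z > 0 (assuming positive values)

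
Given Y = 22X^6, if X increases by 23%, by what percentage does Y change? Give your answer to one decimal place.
246.3%

For Y = 22X^6:
If X → X(1 + 0.23)
Then Y → Y · (1 + 0.23)^6
     ≈ Y · 3.4628

Percentage change = ((1 + 0.23)^6 − 1) × 100% ≈ 246.3%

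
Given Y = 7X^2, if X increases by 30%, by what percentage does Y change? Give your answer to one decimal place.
69.0%

For Y = 7X^2:
If X → X(1 + 0.3)
Then Y → Y · (1 + 0.3)^2
     = Y · 1.6900

Percentage change = ((1 + 0.3)^2 − 1) × 100% = 69.0%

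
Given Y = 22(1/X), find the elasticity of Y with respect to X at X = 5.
Elasticity = -1

Elasticity = (dY/dX) · (X/Y)

dY/dX = -22/X²
At X = 5: dY/dX = -22/25, Y = 22/5

Elasticity = (-22/25) · (5 / (22/5)) = -1

Interpretation: for a small percentage change in X, the percentage change in Y is approximately -1.00 times as large.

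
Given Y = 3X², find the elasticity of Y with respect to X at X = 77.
Elasticity = 2

Elasticity = (dY/dX) · (X/Y)

dY/dX = 6·X
At X = 77: dY/dX = 462, Y = 17787

Elasticity = 462 · (77 / 17787) = 2

Interpretation: for a small percentage change in X, the percentage change in Y is approximately 2.00 times as large.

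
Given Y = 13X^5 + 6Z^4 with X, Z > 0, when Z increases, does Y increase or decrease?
Y increases

Taking the partial derivative:
∂Y/∂Z = 24Z^3

∂Y/∂Z = 24Z^3 > 0 (assuming positive values)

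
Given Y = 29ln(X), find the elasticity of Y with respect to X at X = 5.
Elasticity = 1/ln(5) ≈ 0.6213

Elasticity = (dY/dX) · (X/Y)

dY/dX = 29/X
At X = 5: dY/dX = 29/5, Y = 29·ln(5)

Elasticity = (29/5) · (5 / (29·ln(5))) = 1/ln(5) ≈ 0.6213

Interpretation: for a small percentage change in X, the percentage change in Y is approximately 0.62 times as large.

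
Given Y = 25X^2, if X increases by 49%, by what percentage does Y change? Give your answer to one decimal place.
122.0%

For Y = 25X^2:
If X → X(1 + 0.49)
Then Y → Y · (1 + 0.49)^2
     = Y · 2.2201

Percentage change = ((1 + 0.49)^2 − 1) × 100% ≈ 122.0%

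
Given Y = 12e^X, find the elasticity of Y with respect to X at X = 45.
Elasticity = 45

Elasticity = (dY/dX) · (X/Y)

dY/dX = 12·e^X
At X = 45: dY/dX = 12·e^45, Y = 12·e^45

Elasticity = (12·e^45) · (45 / (12·e^45)) = 45

Interpretation: for a small percentage change in X, the percentage change in Y is approximately 45.00 times as large.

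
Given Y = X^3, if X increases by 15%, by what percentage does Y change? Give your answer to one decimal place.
52.1%

For Y = X^3:
If X → X(1 + 0.15)
Then Y → Y · (1 + 0.15)^3
     ≈ Y · 1.5209

Percentage change = ((1 + 0.15)^3 − 1) × 100% ≈ 52.1%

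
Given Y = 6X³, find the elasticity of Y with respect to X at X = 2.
Elasticity = 3

Elasticity = (dY/dX) · (X/Y)

dY/dX = 18·X²
At X = 2: dY/dX = 72, Y = 48

Elasticity = 72 · (2 / 48) = 3

Interpretation: for a small percentage change in X, the percentage change in Y is approximately 3.00 times as large.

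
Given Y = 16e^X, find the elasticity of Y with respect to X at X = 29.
Elasticity = 29

Elasticity = (dY/dX) · (X/Y)

dY/dX = 16·e^X
At X = 29: dY/dX = 16·e^29, Y = 16·e^29

Elasticity = (16·e^29) · (29 / (16·e^29)) = 29

Interpretation: for a small percentage change in X, the percentage change in Y is approximately 29.00 times as large.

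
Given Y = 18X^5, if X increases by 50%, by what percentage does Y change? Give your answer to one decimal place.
659.4%

For Y = 18X^5:
If X → X(1 + 0.5)
Then Y → Y · (1 + 0.5)^5
     ≈ Y · 7.5938

Percentage change = ((1 + 0.5)^5 − 1) × 100% ≈ 659.4%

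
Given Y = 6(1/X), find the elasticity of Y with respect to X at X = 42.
Elasticity = -1

Elasticity = (dY/dX) · (X/Y)

dY/dX = -6/X²
At X = 42: dY/dX = -1/294, Y = 1/7

Elasticity = (-1/294) · (42 / (1/7)) = -1

Interpretation: for a small percentage change in X, the percentage change in Y is approximately -1.00 times as large.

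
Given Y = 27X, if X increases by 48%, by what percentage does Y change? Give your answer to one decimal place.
48.0%

For Y = 27X:
If X → X(1 + 0.48)
Then Y → Y · (1 + 0.48)^1
     = Y · 1.4800

Percentage change = ((1 + 0.48)^1 − 1) × 100% = 48.0%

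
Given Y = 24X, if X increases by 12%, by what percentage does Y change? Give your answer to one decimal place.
12.0%

For Y = 24X:
If X → X(1 + 0.12)
Then Y → Y · (1 + 0.12)^1
     = Y · 1.1200

Percentage change = ((1 + 0.12)^1 − 1) × 100% = 12.0%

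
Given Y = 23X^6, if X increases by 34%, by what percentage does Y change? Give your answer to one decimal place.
478.9%

For Y = 23X^6:
If X → X(1 + 0.34)
Then Y → Y · (1 + 0.34)^6
     ≈ Y · 5.7893

Percentage change = ((1 + 0.34)^6 − 1) × 100% ≈ 478.9%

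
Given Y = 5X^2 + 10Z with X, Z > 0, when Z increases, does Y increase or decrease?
Y increases

Taking the partial derivative:
∂Y/∂Z = 10

∂Y/∂Z = 10 > 0 (assuming positive values)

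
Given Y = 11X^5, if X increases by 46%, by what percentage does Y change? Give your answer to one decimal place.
563.4%

For Y = 11X^5:
If X → X(1 + 0.46)
Then Y → Y · (1 + 0.46)^5
     ≈ Y · 6.6338

Percentage change = ((1 + 0.46)^5 − 1) × 100% ≈ 563.4%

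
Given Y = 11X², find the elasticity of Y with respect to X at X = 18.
Elasticity = 2

Elasticity = (dY/dX) · (X/Y)

dY/dX = 22·X
At X = 18: dY/dX = 396, Y = 3564

Elasticity = 396 · (18 / 3564) = 2

Interpretation: for a small percentage change in X, the percentage change in Y is approximately 2.00 times as large.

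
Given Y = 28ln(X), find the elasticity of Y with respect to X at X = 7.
Elasticity = 1/ln(7) ≈ 0.5139

Elasticity = (dY/dX) · (X/Y)

dY/dX = 28/X
At X = 7: dY/dX = 4, Y = 28·ln(7)

Elasticity = 4 · (7 / (28·ln(7))) = 1/ln(7) ≈ 0.5139

Interpretation: for a small percentage change in X, the percentage change in Y is approximately 0.51 times as large.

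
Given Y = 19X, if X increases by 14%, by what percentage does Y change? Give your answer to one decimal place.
14.0%

For Y = 19X:
If X → X(1 + 0.14)
Then Y → Y · (1 + 0.14)^1
     = Y · 1.1400

Percentage change = ((1 + 0.14)^1 − 1) × 100% = 14.0%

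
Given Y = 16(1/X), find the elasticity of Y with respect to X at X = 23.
Elasticity = -1

Elasticity = (dY/dX) · (X/Y)

dY/dX = -16/X²
At X = 23: dY/dX = -16/529, Y = 16/23

Elasticity = (-16/529) · (23 / (16/23)) = -1

Interpretation: for a small percentage change in X, the percentage change in Y is approximately -1.00 times as large.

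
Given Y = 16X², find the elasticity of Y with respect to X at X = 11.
Elasticity = 2

Elasticity = (dY/dX) · (X/Y)

dY/dX = 32·X
At X = 11: dY/dX = 352, Y = 1936

Elasticity = 352 · (11 / 1936) = 2

Interpretation: for a small percentage change in X, the percentage change in Y is approximately 2.00 times as large.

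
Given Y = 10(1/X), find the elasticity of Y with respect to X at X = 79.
Elasticity = -1

Elasticity = (dY/dX) · (X/Y)

dY/dX = -10/X²
At X = 79: dY/dX = -10/6241, Y = 10/79

Elasticity = (-10/6241) · (79 / (10/79)) = -1

Interpretation: for a small percentage change in X, the percentage change in Y is approximately -1.00 times as large.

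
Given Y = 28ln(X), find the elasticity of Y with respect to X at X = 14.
Elasticity = 1/ln(14) ≈ 0.3789

Elasticity = (dY/dX) · (X/Y)

dY/dX = 28/X
At X = 14: dY/dX = 2, Y = 28·ln(14)

Elasticity = 2 · (14 / (28·ln(14))) = 1/ln(14) ≈ 0.3789

Interpretation: for a small percentage change in X, the percentage change in Y is approximately 0.38 times as large.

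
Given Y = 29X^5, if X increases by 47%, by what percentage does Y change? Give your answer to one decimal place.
586.4%

For Y = 29X^5:
If X → X(1 + 0.47)
Then Y → Y · (1 + 0.47)^5
     ≈ Y · 6.8641

Percentage change = ((1 + 0.47)^5 − 1) × 100% ≈ 586.4%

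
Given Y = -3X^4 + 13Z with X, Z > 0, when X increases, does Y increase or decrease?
Y decreases

Taking the partial derivative:
∂Y/∂X = -12X^3

∂Y/∂X = -12X^3 < 0 (assuming positive values)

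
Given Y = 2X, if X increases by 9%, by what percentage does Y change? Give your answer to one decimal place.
9.0%

For Y = 2X:
If X → X(1 + 0.09)
Then Y → Y · (1 + 0.09)^1
     = Y · 1.0900

Percentage change = ((1 + 0.09)^1 − 1) × 100% = 9.0%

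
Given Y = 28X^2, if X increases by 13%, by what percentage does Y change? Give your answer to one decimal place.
27.7%

For Y = 28X^2:
If X → X(1 + 0.13)
Then Y → Y · (1 + 0.13)^2
     = Y · 1.2769

Percentage change = ((1 + 0.13)^2 − 1) × 100% ≈ 27.7%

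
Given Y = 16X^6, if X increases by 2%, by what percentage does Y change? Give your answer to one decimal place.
12.6%

For Y = 16X^6:
If X → X(1 + 0.02)
Then Y → Y · (1 + 0.02)^6
     ≈ Y · 1.1262

Percentage change = ((1 + 0.02)^6 − 1) × 100% ≈ 12.6%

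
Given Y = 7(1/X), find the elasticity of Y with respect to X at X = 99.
Elasticity = -1

Elasticity = (dY/dX) · (X/Y)

dY/dX = -7/X²
At X = 99: dY/dX = -7/9801, Y = 7/99

Elasticity = (-7/9801) · (99 / (7/99)) = -1

Interpretation: for a small percentage change in X, the percentage change in Y is approximately -1.00 times as large.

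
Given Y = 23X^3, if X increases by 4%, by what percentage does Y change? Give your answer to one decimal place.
12.5%

For Y = 23X^3:
If X → X(1 + 0.04)
Then Y → Y · (1 + 0.04)^3
     ≈ Y · 1.1249

Percentage change = ((1 + 0.04)^3 − 1) × 100% ≈ 12.5%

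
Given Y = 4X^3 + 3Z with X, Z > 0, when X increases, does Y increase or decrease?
Y increases

Taking the partial derivative:
∂Y/∂X = 12X^2

∂Y/∂X = 12X^2 > 0 (assuming positive values)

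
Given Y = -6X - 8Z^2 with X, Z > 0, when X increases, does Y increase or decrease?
Y decreases

Taking the partial derivative:
∂Y/∂X = -6

∂Y/∂X = -6 < 0 (assuming positive values)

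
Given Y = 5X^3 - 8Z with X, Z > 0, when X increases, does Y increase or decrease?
Y increases

Taking the partial derivative:
∂Y/∂X = 15X^2

∂Y/∂X = 15X^2 > 0 (assuming positive values)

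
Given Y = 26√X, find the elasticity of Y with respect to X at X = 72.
Elasticity = 1/2

Elasticity = (dY/dX) · (X/Y)

dY/dX = 13/√X
At X = 72: dY/dX = 13·√2/12, Y = 156·√2

Elasticity = (13·√2/12) · (72 / (156·√2)) = 1/2

Interpretation: for a small percentage change in X, the percentage change in Y is approximately 0.50 times as large.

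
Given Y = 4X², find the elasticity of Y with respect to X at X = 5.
Elasticity = 2

Elasticity = (dY/dX) · (X/Y)

dY/dX = 8·X
At X = 5: dY/dX = 40, Y = 100

Elasticity = 40 · (5 / 100) = 2

Interpretation: for a small percentage change in X, the percentage change in Y is approximately 2.00 times as large.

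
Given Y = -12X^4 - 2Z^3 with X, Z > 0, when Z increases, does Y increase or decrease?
Y decreases

Taking the partial derivative:
∂Y/∂Z = -6Z^2

∂Y/∂Z = -6Z^2 < 0 (assuming positive values)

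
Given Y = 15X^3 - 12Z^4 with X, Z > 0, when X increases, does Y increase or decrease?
Y increases

Taking the partial derivative:
∂Y/∂X = 45X^2

∂Y/∂X = 45X^2 > 0 (assuming positive values)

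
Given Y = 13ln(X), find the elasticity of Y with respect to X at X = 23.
Elasticity = 1/ln(23) ≈ 0.3189

Elasticity = (dY/dX) · (X/Y)

dY/dX = 13/X
At X = 23: dY/dX = 13/23, Y = 13·ln(23)

Elasticity = (13/23) · (23 / (13·ln(23))) = 1/ln(23) ≈ 0.3189

Interpretation: for a small percentage change in X, the percentage change in Y is approximately 0.32 times as large.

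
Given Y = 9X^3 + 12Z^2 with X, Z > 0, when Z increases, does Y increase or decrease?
Y increases

Taking the partial derivative:
∂Y/∂Z = 24Z

∂Y/∂Z = 24Z > 0 (assuming positive values)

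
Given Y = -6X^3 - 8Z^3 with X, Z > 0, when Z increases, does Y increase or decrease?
Y decreases

Taking the partial derivative:
∂Y/∂Z = -24Z^2

∂Y/∂Z = -24Z^2 < 0 (assuming positive values)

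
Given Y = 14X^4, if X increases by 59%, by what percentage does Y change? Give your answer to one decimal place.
539.1%

For Y = 14X^4:
If X → X(1 + 0.59)
Then Y → Y · (1 + 0.59)^4
     ≈ Y · 6.3913

Percentage change = ((1 + 0.59)^4 − 1) × 100% ≈ 539.1%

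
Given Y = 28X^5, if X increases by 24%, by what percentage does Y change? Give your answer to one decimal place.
193.2%

For Y = 28X^5:
If X → X(1 + 0.24)
Then Y → Y · (1 + 0.24)^5
     ≈ Y · 2.9316

Percentage change = ((1 + 0.24)^5 − 1) × 100% ≈ 193.2%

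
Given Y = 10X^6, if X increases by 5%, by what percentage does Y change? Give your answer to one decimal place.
34.0%

For Y = 10X^6:
If X → X(1 + 0.05)
Then Y → Y · (1 + 0.05)^6
     ≈ Y · 1.3401

Percentage change = ((1 + 0.05)^6 − 1) × 100% ≈ 34.0%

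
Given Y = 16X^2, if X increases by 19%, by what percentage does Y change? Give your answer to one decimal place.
41.6%

For Y = 16X^2:
If X → X(1 + 0.19)
Then Y → Y · (1 + 0.19)^2
     = Y · 1.4161

Percentage change = ((1 + 0.19)^2 − 1) × 100% ≈ 41.6%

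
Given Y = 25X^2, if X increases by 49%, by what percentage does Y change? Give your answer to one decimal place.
122.0%

For Y = 25X^2:
If X → X(1 + 0.49)
Then Y → Y · (1 + 0.49)^2
     = Y · 2.2201

Percentage change = ((1 + 0.49)^2 − 1) × 100% ≈ 122.0%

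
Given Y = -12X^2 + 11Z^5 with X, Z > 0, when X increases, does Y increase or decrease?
Y decreases

Taking the partial derivative:
∂Y/∂X = -24X

∂Y/∂X = -24X < 0 (assuming positive values)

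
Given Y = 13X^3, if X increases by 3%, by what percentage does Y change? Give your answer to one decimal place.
9.3%

For Y = 13X^3:
If X → X(1 + 0.03)
Then Y → Y · (1 + 0.03)^3
     ≈ Y · 1.0927

Percentage change = ((1 + 0.03)^3 − 1) × 100% ≈ 9.3%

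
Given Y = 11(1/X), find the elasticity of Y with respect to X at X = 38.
Elasticity = -1

Elasticity = (dY/dX) · (X/Y)

dY/dX = -11/X²
At X = 38: dY/dX = -11/1444, Y = 11/38

Elasticity = (-11/1444) · (38 / (11/38)) = -1

Interpretation: for a small percentage change in X, the percentage change in Y is approximately -1.00 times as large.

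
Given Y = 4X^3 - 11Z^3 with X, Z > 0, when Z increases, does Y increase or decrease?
Y decreases

Taking the partial derivative:
∂Y/∂Z = -33Z^2

∂Y/∂Z = -33Z^2 < 0 (assuming positive values)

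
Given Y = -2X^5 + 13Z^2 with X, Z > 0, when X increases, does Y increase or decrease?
Y decreases

Taking the partial derivative:
∂Y/∂X = -10X^4

∂Y/∂X = -10X^4 < 0 (assuming positive values)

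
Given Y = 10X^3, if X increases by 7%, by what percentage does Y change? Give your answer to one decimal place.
22.5%

For Y = 10X^3:
If X → X(1 + 0.07)
Then Y → Y · (1 + 0.07)^3
     ≈ Y · 1.2250

Percentage change = ((1 + 0.07)^3 − 1) × 100% ≈ 22.5%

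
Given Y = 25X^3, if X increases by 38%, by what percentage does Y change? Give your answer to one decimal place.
162.8%

For Y = 25X^3:
If X → X(1 + 0.38)
Then Y → Y · (1 + 0.38)^3
     ≈ Y · 2.6281

Percentage change = ((1 + 0.38)^3 − 1) × 100% ≈ 162.8%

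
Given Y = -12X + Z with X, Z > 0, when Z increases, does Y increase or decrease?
Y increases

Taking the partial derivative:
∂Y/∂Z = 1

∂Y/∂Z = 1 > 0 (assuming positive values)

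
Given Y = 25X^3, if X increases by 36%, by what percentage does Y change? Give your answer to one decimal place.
151.5%

For Y = 25X^3:
If X → X(1 + 0.36)
Then Y → Y · (1 + 0.36)^3
     ≈ Y · 2.5155

Percentage change = ((1 + 0.36)^3 − 1) × 100% ≈ 151.5%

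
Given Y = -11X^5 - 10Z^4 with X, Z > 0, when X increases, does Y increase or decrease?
Y decreases

Taking the partial derivative:
∂Y/∂X = -55X^4

∂Y/∂X = -55X^4 < 0 (assuming positive values)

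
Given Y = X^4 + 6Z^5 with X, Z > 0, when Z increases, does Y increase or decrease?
Y increases

Taking the partial derivative:
∂Y/∂Z = 30Z^4

∂Y/∂Z = 30Z^4 > 0 (assuming positive values)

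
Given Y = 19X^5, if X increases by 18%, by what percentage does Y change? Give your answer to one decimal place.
128.8%

For Y = 19X^5:
If X → X(1 + 0.18)
Then Y → Y · (1 + 0.18)^5
     ≈ Y · 2.2878

Percentage change = ((1 + 0.18)^5 − 1) × 100% ≈ 128.8%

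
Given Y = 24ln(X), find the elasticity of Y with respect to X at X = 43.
Elasticity = 1/ln(43) ≈ 0.2659

Elasticity = (dY/dX) · (X/Y)

dY/dX = 24/X
At X = 43: dY/dX = 24/43, Y = 24·ln(43)

Elasticity = (24/43) · (43 / (24·ln(43))) = 1/ln(43) ≈ 0.2659

Interpretation: for a small percentage change in X, the percentage change in Y is approximately 0.27 times as large.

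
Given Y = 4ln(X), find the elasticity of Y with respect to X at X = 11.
Elasticity = 1/ln(11) ≈ 0.4170

Elasticity = (dY/dX) · (X/Y)

dY/dX = 4/X
At X = 11: dY/dX = 4/11, Y = 4·ln(11)

Elasticity = (4/11) · (11 / (4·ln(11))) = 1/ln(11) ≈ 0.4170

Interpretation: for a small percentage change in X, the percentage change in Y is approximately 0.42 times as large.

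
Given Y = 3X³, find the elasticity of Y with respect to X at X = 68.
Elasticity = 3

Elasticity = (dY/dX) · (X/Y)

dY/dX = 9·X²
At X = 68: dY/dX = 41616, Y = 943296

Elasticity = 41616 · (68 / 943296) = 3

Interpretation: for a small percentage change in X, the percentage change in Y is approximately 3.00 times as large.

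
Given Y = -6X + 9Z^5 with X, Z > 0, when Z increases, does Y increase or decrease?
Y increases

Taking the partial derivative:
∂Y/∂Z = 45Z^4

∂Y/∂Z = 45Z^4 > 0 (assuming positive values)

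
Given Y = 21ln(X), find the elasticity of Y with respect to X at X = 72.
Elasticity = 1/ln(72) ≈ 0.2338

Elasticity = (dY/dX) · (X/Y)

dY/dX = 21/X
At X = 72: dY/dX = 7/24, Y = 21·ln(72)

Elasticity = (7/24) · (72 / (21·ln(72))) = 1/ln(72) ≈ 0.2338

Interpretation: for a small percentage change in X, the percentage change in Y is approximately 0.23 times as large.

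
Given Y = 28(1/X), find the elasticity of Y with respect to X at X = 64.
Elasticity = -1

Elasticity = (dY/dX) · (X/Y)

dY/dX = -28/X²
At X = 64: dY/dX = -7/1024, Y = 7/16

Elasticity = (-7/1024) · (64 / (7/16)) = -1

Interpretation: for a small percentage change in X, the percentage change in Y is approximately -1.00 times as large.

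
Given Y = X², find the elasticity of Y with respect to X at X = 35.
Elasticity = 2

Elasticity = (dY/dX) · (X/Y)

dY/dX = 2·X
At X = 35: dY/dX = 70, Y = 1225

Elasticity = 70 · (35 / 1225) = 2

Interpretation: for a small percentage change in X, the percentage change in Y is approximately 2.00 times as large.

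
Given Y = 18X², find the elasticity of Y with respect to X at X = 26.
Elasticity = 2

Elasticity = (dY/dX) · (X/Y)

dY/dX = 36·X
At X = 26: dY/dX = 936, Y = 12168

Elasticity = 936 · (26 / 12168) = 2

Interpretation: for a small percentage change in X, the percentage change in Y is approximately 2.00 times as large.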